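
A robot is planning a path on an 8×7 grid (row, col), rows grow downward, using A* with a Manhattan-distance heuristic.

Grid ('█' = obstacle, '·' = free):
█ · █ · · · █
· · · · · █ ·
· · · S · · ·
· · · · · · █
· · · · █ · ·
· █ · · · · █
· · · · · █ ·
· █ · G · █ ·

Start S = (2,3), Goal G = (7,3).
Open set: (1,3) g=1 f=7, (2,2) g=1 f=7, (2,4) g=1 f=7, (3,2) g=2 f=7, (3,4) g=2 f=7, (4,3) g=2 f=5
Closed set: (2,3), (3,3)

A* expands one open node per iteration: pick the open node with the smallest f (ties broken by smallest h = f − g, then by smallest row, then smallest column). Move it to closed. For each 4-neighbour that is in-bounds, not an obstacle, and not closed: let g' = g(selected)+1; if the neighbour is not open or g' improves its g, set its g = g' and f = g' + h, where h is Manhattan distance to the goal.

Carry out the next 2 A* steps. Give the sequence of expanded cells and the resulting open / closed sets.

order=[(4,3) → (5,3)]; open=[(1,3) g=1 f=7, (2,2) g=1 f=7, (2,4) g=1 f=7, (3,2) g=2 f=7, (3,4) g=2 f=7, (4,2) g=3 f=7, (5,2) g=4 f=7, (5,4) g=4 f=7, (6,3) g=4 f=5]; closed=[(2,3), (3,3), (4,3), (5,3)]

step 1: expand (4,3) (f=5, h=3) → closed; open now [(1,3) g=1 f=7, (2,2) g=1 f=7, (2,4) g=1 f=7, (3,2) g=2 f=7, (3,4) g=2 f=7, (4,2) g=3 f=7, (5,3) g=3 f=5]
step 2: expand (5,3) (f=5, h=2) → closed; open now [(1,3) g=1 f=7, (2,2) g=1 f=7, (2,4) g=1 f=7, (3,2) g=2 f=7, (3,4) g=2 f=7, (4,2) g=3 f=7, (5,2) g=4 f=7, (5,4) g=4 f=7, (6,3) g=4 f=5]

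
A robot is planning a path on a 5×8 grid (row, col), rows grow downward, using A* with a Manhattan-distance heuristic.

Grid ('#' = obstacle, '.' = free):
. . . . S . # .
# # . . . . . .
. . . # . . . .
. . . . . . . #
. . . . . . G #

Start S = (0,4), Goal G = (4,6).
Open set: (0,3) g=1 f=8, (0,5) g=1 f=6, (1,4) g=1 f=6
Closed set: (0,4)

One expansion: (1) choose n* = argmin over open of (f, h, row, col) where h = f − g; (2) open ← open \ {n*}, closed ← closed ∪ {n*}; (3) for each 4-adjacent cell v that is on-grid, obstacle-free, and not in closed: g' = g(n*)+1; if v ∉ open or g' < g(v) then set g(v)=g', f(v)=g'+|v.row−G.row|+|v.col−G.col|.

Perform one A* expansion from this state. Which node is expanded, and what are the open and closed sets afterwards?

expanded=(0,5); open=[(0,3) g=1 f=8, (1,4) g=1 f=6, (1,5) g=2 f=6]; closed=[(0,4), (0,5)]

step 1: expand (0,5) (f=6, h=5) → closed; open now [(0,3) g=1 f=8, (1,4) g=1 f=6, (1,5) g=2 f=6]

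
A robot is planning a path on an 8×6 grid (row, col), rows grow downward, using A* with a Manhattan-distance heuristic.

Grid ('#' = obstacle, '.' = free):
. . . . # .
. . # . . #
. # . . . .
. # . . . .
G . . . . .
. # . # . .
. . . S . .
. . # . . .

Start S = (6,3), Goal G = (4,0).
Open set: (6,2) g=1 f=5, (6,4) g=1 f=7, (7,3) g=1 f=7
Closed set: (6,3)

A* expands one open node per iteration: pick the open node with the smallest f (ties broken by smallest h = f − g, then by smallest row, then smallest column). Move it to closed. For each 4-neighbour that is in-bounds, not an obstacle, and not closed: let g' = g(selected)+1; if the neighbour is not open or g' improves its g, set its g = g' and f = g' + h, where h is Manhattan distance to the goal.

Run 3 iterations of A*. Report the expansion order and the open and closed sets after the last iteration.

order=[(6,2) → (5,2) → (4,2)]; open=[(3,2) g=4 f=7, (4,1) g=4 f=5, (4,3) g=4 f=7, (6,1) g=2 f=5, (6,4) g=1 f=7, (7,3) g=1 f=7]; closed=[(4,2), (5,2), (6,2), (6,3)]

step 1: expand (6,2) (f=5, h=4) → closed; open now [(5,2) g=2 f=5, (6,1) g=2 f=5, (6,4) g=1 f=7, (7,3) g=1 f=7]
step 2: expand (5,2) (f=5, h=3) → closed; open now [(4,2) g=3 f=5, (6,1) g=2 f=5, (6,4) g=1 f=7, (7,3) g=1 f=7]
step 3: expand (4,2) (f=5, h=2) → closed; open now [(3,2) g=4 f=7, (4,1) g=4 f=5, (4,3) g=4 f=7, (6,1) g=2 f=5, (6,4) g=1 f=7, (7,3) g=1 f=7]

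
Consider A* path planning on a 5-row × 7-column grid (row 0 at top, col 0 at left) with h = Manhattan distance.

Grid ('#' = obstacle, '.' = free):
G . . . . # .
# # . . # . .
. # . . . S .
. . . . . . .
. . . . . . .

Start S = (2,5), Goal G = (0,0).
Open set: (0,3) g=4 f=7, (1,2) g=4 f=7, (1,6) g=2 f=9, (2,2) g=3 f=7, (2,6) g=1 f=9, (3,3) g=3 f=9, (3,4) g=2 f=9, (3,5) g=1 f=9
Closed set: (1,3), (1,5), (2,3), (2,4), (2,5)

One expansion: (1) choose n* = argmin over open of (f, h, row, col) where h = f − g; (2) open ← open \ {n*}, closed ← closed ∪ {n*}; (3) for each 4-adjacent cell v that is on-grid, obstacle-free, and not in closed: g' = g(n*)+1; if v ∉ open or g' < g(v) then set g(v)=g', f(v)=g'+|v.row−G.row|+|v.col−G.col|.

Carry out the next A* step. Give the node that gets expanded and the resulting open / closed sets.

step 1: expand (0,3) (f=7, h=3) → closed; open now [(0,2) g=5 f=7, (0,4) g=5 f=9, (1,2) g=4 f=7, (1,6) g=2 f=9, (2,2) g=3 f=7, (2,6) g=1 f=9, (3,3) g=3 f=9, (3,4) g=2 f=9, (3,5) g=1 f=9]

expanded=(0,3); open=[(0,2) g=5 f=7, (0,4) g=5 f=9, (1,2) g=4 f=7, (1,6) g=2 f=9, (2,2) g=3 f=7, (2,6) g=1 f=9, (3,3) g=3 f=9, (3,4) g=2 f=9, (3,5) g=1 f=9]; closed=[(0,3), (1,3), (1,5), (2,3), (2,4), (2,5)]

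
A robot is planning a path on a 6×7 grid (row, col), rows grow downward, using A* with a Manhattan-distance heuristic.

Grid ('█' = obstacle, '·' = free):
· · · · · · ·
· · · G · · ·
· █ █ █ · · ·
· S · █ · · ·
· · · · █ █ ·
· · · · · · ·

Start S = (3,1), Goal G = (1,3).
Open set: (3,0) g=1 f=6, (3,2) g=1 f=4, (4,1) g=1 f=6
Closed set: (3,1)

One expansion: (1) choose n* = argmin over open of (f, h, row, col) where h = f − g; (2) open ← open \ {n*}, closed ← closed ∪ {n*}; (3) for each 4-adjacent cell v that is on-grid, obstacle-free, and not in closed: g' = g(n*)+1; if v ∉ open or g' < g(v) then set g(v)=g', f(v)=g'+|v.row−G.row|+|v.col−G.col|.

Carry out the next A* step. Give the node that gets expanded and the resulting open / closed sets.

expanded=(3,2); open=[(3,0) g=1 f=6, (4,1) g=1 f=6, (4,2) g=2 f=6]; closed=[(3,1), (3,2)]

step 1: expand (3,2) (f=4, h=3) → closed; open now [(3,0) g=1 f=6, (4,1) g=1 f=6, (4,2) g=2 f=6]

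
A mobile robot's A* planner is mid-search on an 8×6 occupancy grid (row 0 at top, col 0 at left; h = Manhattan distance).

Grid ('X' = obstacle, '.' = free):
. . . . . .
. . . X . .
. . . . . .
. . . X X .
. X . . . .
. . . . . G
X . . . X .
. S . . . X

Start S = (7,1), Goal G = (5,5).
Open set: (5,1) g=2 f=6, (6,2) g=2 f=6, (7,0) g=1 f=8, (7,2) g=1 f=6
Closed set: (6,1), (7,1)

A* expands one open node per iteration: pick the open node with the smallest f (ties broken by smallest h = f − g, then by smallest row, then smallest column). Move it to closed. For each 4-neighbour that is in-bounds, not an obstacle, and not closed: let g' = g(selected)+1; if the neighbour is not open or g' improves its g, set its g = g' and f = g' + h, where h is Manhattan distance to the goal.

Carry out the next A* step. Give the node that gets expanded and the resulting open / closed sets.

expanded=(5,1); open=[(5,0) g=3 f=8, (5,2) g=3 f=6, (6,2) g=2 f=6, (7,0) g=1 f=8, (7,2) g=1 f=6]; closed=[(5,1), (6,1), (7,1)]

step 1: expand (5,1) (f=6, h=4) → closed; open now [(5,0) g=3 f=8, (5,2) g=3 f=6, (6,2) g=2 f=6, (7,0) g=1 f=8, (7,2) g=1 f=6]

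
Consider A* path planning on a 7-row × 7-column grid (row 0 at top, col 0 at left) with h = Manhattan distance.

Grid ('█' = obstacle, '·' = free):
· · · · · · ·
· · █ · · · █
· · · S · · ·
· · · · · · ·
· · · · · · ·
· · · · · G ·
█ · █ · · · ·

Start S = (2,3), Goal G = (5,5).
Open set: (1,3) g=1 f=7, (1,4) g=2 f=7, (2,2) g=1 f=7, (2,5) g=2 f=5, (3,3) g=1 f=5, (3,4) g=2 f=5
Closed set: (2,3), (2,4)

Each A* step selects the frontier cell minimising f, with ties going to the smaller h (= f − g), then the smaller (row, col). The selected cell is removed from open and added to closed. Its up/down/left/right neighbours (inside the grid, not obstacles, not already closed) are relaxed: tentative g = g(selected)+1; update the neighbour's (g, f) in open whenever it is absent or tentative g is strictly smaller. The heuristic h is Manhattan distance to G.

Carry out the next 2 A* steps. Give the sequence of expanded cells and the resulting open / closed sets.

step 1: expand (2,5) (f=5, h=3) → closed; open now [(1,3) g=1 f=7, (1,4) g=2 f=7, (1,5) g=3 f=7, (2,2) g=1 f=7, (2,6) g=3 f=7, (3,3) g=1 f=5, (3,4) g=2 f=5, (3,5) g=3 f=5]
step 2: expand (3,5) (f=5, h=2) → closed; open now [(1,3) g=1 f=7, (1,4) g=2 f=7, (1,5) g=3 f=7, (2,2) g=1 f=7, (2,6) g=3 f=7, (3,3) g=1 f=5, (3,4) g=2 f=5, (3,6) g=4 f=7, (4,5) g=4 f=5]

order=[(2,5) → (3,5)]; open=[(1,3) g=1 f=7, (1,4) g=2 f=7, (1,5) g=3 f=7, (2,2) g=1 f=7, (2,6) g=3 f=7, (3,3) g=1 f=5, (3,4) g=2 f=5, (3,6) g=4 f=7, (4,5) g=4 f=5]; closed=[(2,3), (2,4), (2,5), (3,5)]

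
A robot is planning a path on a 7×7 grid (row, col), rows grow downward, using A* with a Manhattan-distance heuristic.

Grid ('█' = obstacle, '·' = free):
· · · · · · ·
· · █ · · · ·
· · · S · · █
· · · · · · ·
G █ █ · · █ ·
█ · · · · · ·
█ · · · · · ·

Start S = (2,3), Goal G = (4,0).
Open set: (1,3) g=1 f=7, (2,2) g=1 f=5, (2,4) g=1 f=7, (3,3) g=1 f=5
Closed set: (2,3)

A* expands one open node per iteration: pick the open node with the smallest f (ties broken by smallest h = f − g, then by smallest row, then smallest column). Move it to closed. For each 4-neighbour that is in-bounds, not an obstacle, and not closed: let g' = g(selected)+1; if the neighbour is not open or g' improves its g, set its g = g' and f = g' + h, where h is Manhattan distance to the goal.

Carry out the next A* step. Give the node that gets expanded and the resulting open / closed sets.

expanded=(2,2); open=[(1,3) g=1 f=7, (2,1) g=2 f=5, (2,4) g=1 f=7, (3,2) g=2 f=5, (3,3) g=1 f=5]; closed=[(2,2), (2,3)]

step 1: expand (2,2) (f=5, h=4) → closed; open now [(1,3) g=1 f=7, (2,1) g=2 f=5, (2,4) g=1 f=7, (3,2) g=2 f=5, (3,3) g=1 f=5]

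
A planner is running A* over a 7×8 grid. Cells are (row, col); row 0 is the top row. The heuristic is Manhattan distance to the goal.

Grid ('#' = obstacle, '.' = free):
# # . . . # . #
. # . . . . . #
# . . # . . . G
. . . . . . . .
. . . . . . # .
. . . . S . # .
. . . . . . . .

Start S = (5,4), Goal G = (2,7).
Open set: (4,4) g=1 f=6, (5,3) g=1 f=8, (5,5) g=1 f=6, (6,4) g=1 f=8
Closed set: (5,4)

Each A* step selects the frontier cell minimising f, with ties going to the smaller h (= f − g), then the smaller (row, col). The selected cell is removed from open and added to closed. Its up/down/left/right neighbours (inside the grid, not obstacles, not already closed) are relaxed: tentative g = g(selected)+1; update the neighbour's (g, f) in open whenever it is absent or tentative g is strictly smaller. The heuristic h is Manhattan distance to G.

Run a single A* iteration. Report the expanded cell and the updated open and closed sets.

expanded=(4,4); open=[(3,4) g=2 f=6, (4,3) g=2 f=8, (4,5) g=2 f=6, (5,3) g=1 f=8, (5,5) g=1 f=6, (6,4) g=1 f=8]; closed=[(4,4), (5,4)]

step 1: expand (4,4) (f=6, h=5) → closed; open now [(3,4) g=2 f=6, (4,3) g=2 f=8, (4,5) g=2 f=6, (5,3) g=1 f=8, (5,5) g=1 f=6, (6,4) g=1 f=8]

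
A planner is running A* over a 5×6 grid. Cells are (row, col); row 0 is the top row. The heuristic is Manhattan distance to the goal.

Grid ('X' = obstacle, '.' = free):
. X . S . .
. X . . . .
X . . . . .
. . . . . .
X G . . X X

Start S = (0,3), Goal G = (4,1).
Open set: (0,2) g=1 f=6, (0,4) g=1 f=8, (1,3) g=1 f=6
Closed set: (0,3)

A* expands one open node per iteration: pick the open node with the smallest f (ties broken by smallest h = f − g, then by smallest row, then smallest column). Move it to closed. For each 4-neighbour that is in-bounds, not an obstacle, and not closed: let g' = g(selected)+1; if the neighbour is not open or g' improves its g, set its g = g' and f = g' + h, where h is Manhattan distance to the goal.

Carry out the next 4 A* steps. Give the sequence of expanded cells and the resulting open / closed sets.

order=[(0,2) → (1,2) → (2,2) → (2,1)]; open=[(0,4) g=1 f=8, (1,3) g=1 f=6, (2,3) g=4 f=8, (3,1) g=5 f=6, (3,2) g=4 f=6]; closed=[(0,2), (0,3), (1,2), (2,1), (2,2)]

step 1: expand (0,2) (f=6, h=5) → closed; open now [(0,4) g=1 f=8, (1,2) g=2 f=6, (1,3) g=1 f=6]
step 2: expand (1,2) (f=6, h=4) → closed; open now [(0,4) g=1 f=8, (1,3) g=1 f=6, (2,2) g=3 f=6]
step 3: expand (2,2) (f=6, h=3) → closed; open now [(0,4) g=1 f=8, (1,3) g=1 f=6, (2,1) g=4 f=6, (2,3) g=4 f=8, (3,2) g=4 f=6]
step 4: expand (2,1) (f=6, h=2) → closed; open now [(0,4) g=1 f=8, (1,3) g=1 f=6, (2,3) g=4 f=8, (3,1) g=5 f=6, (3,2) g=4 f=6]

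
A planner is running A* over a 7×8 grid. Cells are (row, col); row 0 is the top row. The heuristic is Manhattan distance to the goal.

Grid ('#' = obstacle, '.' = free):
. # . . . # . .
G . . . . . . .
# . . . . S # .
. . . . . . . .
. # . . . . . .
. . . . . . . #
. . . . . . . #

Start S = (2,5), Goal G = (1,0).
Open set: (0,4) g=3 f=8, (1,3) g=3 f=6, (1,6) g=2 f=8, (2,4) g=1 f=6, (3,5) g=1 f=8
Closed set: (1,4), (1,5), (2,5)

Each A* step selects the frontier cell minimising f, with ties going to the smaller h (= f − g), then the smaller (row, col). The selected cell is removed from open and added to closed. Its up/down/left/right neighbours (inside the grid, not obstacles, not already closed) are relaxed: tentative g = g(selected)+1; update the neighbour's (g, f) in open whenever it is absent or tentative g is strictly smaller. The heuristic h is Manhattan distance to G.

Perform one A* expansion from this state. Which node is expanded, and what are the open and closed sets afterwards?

step 1: expand (1,3) (f=6, h=3) → closed; open now [(0,3) g=4 f=8, (0,4) g=3 f=8, (1,2) g=4 f=6, (1,6) g=2 f=8, (2,3) g=4 f=8, (2,4) g=1 f=6, (3,5) g=1 f=8]

expanded=(1,3); open=[(0,3) g=4 f=8, (0,4) g=3 f=8, (1,2) g=4 f=6, (1,6) g=2 f=8, (2,3) g=4 f=8, (2,4) g=1 f=6, (3,5) g=1 f=8]; closed=[(1,3), (1,4), (1,5), (2,5)]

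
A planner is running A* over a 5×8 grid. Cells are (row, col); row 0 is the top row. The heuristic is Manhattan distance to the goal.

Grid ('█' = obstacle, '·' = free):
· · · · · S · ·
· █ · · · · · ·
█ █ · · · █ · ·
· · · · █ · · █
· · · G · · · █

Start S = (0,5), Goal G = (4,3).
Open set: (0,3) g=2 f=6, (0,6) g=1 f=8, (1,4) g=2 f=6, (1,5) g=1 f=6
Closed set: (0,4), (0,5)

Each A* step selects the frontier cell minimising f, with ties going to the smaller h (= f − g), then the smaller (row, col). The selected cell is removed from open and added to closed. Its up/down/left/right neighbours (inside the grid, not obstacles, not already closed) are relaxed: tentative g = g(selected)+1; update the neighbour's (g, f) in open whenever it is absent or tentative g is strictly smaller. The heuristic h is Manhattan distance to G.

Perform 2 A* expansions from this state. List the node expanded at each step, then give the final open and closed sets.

step 1: expand (0,3) (f=6, h=4) → closed; open now [(0,2) g=3 f=8, (0,6) g=1 f=8, (1,3) g=3 f=6, (1,4) g=2 f=6, (1,5) g=1 f=6]
step 2: expand (1,3) (f=6, h=3) → closed; open now [(0,2) g=3 f=8, (0,6) g=1 f=8, (1,2) g=4 f=8, (1,4) g=2 f=6, (1,5) g=1 f=6, (2,3) g=4 f=6]

order=[(0,3) → (1,3)]; open=[(0,2) g=3 f=8, (0,6) g=1 f=8, (1,2) g=4 f=8, (1,4) g=2 f=6, (1,5) g=1 f=6, (2,3) g=4 f=6]; closed=[(0,3), (0,4), (0,5), (1,3)]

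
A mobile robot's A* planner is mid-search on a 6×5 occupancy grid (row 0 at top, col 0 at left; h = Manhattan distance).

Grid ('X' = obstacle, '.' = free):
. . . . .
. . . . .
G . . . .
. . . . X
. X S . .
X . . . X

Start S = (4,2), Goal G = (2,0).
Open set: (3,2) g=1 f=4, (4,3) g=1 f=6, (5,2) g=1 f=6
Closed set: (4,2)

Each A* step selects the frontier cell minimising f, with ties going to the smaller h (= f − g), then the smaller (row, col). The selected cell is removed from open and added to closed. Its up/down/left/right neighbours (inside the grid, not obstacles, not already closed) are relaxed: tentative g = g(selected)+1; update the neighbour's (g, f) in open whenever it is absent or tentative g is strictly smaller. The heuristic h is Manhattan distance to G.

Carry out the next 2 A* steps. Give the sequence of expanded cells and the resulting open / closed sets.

order=[(3,2) → (2,2)]; open=[(1,2) g=3 f=6, (2,1) g=3 f=4, (2,3) g=3 f=6, (3,1) g=2 f=4, (3,3) g=2 f=6, (4,3) g=1 f=6, (5,2) g=1 f=6]; closed=[(2,2), (3,2), (4,2)]

step 1: expand (3,2) (f=4, h=3) → closed; open now [(2,2) g=2 f=4, (3,1) g=2 f=4, (3,3) g=2 f=6, (4,3) g=1 f=6, (5,2) g=1 f=6]
step 2: expand (2,2) (f=4, h=2) → closed; open now [(1,2) g=3 f=6, (2,1) g=3 f=4, (2,3) g=3 f=6, (3,1) g=2 f=4, (3,3) g=2 f=6, (4,3) g=1 f=6, (5,2) g=1 f=6]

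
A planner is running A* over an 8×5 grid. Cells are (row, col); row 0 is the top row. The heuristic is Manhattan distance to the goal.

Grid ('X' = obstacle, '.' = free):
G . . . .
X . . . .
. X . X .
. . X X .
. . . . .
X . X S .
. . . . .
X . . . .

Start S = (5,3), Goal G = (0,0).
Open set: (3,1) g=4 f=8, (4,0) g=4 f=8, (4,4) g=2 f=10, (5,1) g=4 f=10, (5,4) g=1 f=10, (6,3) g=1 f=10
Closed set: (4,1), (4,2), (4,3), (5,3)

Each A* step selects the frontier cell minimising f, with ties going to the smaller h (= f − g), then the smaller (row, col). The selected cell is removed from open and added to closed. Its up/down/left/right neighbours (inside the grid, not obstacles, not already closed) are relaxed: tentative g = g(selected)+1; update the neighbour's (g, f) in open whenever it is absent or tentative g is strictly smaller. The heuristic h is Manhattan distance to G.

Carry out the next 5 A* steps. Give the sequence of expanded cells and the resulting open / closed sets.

step 1: expand (3,1) (f=8, h=4) → closed; open now [(3,0) g=5 f=8, (4,0) g=4 f=8, (4,4) g=2 f=10, (5,1) g=4 f=10, (5,4) g=1 f=10, (6,3) g=1 f=10]
step 2: expand (3,0) (f=8, h=3) → closed; open now [(2,0) g=6 f=8, (4,0) g=4 f=8, (4,4) g=2 f=10, (5,1) g=4 f=10, (5,4) g=1 f=10, (6,3) g=1 f=10]
step 3: expand (2,0) (f=8, h=2) → closed; open now [(4,0) g=4 f=8, (4,4) g=2 f=10, (5,1) g=4 f=10, (5,4) g=1 f=10, (6,3) g=1 f=10]
step 4: expand (4,0) (f=8, h=4) → closed; open now [(4,4) g=2 f=10, (5,1) g=4 f=10, (5,4) g=1 f=10, (6,3) g=1 f=10]
step 5: expand (5,1) (f=10, h=6) → closed; open now [(4,4) g=2 f=10, (5,4) g=1 f=10, (6,1) g=5 f=12, (6,3) g=1 f=10]

order=[(3,1) → (3,0) → (2,0) → (4,0) → (5,1)]; open=[(4,4) g=2 f=10, (5,4) g=1 f=10, (6,1) g=5 f=12, (6,3) g=1 f=10]; closed=[(2,0), (3,0), (3,1), (4,0), (4,1), (4,2), (4,3), (5,1), (5,3)]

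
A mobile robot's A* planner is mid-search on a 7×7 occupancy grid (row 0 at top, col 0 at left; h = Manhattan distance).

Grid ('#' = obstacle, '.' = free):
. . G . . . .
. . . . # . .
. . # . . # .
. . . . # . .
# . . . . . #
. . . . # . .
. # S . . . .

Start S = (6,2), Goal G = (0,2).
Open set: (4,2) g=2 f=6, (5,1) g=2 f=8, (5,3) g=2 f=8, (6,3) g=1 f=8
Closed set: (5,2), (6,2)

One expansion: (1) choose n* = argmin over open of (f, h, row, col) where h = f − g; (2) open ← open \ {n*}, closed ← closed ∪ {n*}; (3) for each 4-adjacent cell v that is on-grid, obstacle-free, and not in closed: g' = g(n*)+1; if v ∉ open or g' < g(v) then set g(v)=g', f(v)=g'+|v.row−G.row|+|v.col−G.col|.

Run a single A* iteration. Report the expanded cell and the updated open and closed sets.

expanded=(4,2); open=[(3,2) g=3 f=6, (4,1) g=3 f=8, (4,3) g=3 f=8, (5,1) g=2 f=8, (5,3) g=2 f=8, (6,3) g=1 f=8]; closed=[(4,2), (5,2), (6,2)]

step 1: expand (4,2) (f=6, h=4) → closed; open now [(3,2) g=3 f=6, (4,1) g=3 f=8, (4,3) g=3 f=8, (5,1) g=2 f=8, (5,3) g=2 f=8, (6,3) g=1 f=8]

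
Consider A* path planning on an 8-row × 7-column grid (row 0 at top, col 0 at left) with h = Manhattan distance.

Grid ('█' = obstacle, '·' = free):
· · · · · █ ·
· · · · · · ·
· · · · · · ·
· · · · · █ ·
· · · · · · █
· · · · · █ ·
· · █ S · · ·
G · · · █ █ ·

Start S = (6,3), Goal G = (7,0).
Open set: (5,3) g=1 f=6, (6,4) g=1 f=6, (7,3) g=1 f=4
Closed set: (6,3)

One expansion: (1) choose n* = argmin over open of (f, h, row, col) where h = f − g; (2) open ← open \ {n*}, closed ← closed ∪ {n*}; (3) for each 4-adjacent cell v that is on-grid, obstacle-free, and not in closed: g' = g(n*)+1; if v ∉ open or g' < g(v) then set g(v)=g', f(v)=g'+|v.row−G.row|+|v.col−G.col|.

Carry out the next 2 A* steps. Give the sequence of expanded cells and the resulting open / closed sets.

step 1: expand (7,3) (f=4, h=3) → closed; open now [(5,3) g=1 f=6, (6,4) g=1 f=6, (7,2) g=2 f=4]
step 2: expand (7,2) (f=4, h=2) → closed; open now [(5,3) g=1 f=6, (6,4) g=1 f=6, (7,1) g=3 f=4]

order=[(7,3) → (7,2)]; open=[(5,3) g=1 f=6, (6,4) g=1 f=6, (7,1) g=3 f=4]; closed=[(6,3), (7,2), (7,3)]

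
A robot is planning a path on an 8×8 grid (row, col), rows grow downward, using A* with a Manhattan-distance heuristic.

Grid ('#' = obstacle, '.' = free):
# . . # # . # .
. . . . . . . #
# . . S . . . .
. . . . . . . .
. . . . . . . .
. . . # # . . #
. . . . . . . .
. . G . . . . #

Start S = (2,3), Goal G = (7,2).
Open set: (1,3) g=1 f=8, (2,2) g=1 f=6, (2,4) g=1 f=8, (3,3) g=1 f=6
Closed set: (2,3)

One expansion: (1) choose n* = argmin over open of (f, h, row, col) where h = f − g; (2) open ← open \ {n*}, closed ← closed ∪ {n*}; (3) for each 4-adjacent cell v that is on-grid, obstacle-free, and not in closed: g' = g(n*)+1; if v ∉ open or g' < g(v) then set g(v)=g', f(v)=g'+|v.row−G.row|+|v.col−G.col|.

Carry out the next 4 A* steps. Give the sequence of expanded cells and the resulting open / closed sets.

order=[(2,2) → (3,2) → (4,2) → (5,2)]; open=[(1,2) g=2 f=8, (1,3) g=1 f=8, (2,1) g=2 f=8, (2,4) g=1 f=8, (3,1) g=3 f=8, (3,3) g=1 f=6, (4,1) g=4 f=8, (4,3) g=4 f=8, (5,1) g=5 f=8, (6,2) g=5 f=6]; closed=[(2,2), (2,3), (3,2), (4,2), (5,2)]

step 1: expand (2,2) (f=6, h=5) → closed; open now [(1,2) g=2 f=8, (1,3) g=1 f=8, (2,1) g=2 f=8, (2,4) g=1 f=8, (3,2) g=2 f=6, (3,3) g=1 f=6]
step 2: expand (3,2) (f=6, h=4) → closed; open now [(1,2) g=2 f=8, (1,3) g=1 f=8, (2,1) g=2 f=8, (2,4) g=1 f=8, (3,1) g=3 f=8, (3,3) g=1 f=6, (4,2) g=3 f=6]
step 3: expand (4,2) (f=6, h=3) → closed; open now [(1,2) g=2 f=8, (1,3) g=1 f=8, (2,1) g=2 f=8, (2,4) g=1 f=8, (3,1) g=3 f=8, (3,3) g=1 f=6, (4,1) g=4 f=8, (4,3) g=4 f=8, (5,2) g=4 f=6]
step 4: expand (5,2) (f=6, h=2) → closed; open now [(1,2) g=2 f=8, (1,3) g=1 f=8, (2,1) g=2 f=8, (2,4) g=1 f=8, (3,1) g=3 f=8, (3,3) g=1 f=6, (4,1) g=4 f=8, (4,3) g=4 f=8, (5,1) g=5 f=8, (6,2) g=5 f=6]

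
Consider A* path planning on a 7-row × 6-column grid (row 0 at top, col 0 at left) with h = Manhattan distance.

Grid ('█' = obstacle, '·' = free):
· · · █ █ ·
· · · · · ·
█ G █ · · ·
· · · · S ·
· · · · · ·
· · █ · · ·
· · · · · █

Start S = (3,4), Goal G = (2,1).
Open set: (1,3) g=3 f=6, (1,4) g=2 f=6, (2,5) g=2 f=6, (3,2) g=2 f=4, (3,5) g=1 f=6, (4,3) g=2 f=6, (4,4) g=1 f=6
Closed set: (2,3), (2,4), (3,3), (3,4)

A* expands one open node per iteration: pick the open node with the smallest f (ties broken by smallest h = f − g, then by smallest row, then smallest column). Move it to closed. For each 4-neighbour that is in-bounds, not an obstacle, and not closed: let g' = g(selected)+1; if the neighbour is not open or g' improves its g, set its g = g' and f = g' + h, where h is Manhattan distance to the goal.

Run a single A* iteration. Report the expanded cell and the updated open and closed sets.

expanded=(3,2); open=[(1,3) g=3 f=6, (1,4) g=2 f=6, (2,5) g=2 f=6, (3,1) g=3 f=4, (3,5) g=1 f=6, (4,2) g=3 f=6, (4,3) g=2 f=6, (4,4) g=1 f=6]; closed=[(2,3), (2,4), (3,2), (3,3), (3,4)]

step 1: expand (3,2) (f=4, h=2) → closed; open now [(1,3) g=3 f=6, (1,4) g=2 f=6, (2,5) g=2 f=6, (3,1) g=3 f=4, (3,5) g=1 f=6, (4,2) g=3 f=6, (4,3) g=2 f=6, (4,4) g=1 f=6]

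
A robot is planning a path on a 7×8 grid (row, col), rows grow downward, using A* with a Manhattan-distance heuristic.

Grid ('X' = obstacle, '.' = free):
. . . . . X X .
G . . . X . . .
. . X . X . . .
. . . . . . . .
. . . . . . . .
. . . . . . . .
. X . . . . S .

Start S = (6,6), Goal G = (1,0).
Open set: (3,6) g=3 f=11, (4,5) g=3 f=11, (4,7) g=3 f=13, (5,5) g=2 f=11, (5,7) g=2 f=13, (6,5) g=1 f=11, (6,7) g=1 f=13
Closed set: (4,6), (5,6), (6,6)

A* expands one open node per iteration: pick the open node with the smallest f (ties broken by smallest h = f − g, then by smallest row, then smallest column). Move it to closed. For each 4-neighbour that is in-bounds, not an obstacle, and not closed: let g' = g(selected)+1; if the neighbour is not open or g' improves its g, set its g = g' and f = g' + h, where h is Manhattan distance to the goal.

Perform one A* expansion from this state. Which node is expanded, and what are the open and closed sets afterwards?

expanded=(3,6); open=[(2,6) g=4 f=11, (3,5) g=4 f=11, (3,7) g=4 f=13, (4,5) g=3 f=11, (4,7) g=3 f=13, (5,5) g=2 f=11, (5,7) g=2 f=13, (6,5) g=1 f=11, (6,7) g=1 f=13]; closed=[(3,6), (4,6), (5,6), (6,6)]

step 1: expand (3,6) (f=11, h=8) → closed; open now [(2,6) g=4 f=11, (3,5) g=4 f=11, (3,7) g=4 f=13, (4,5) g=3 f=11, (4,7) g=3 f=13, (5,5) g=2 f=11, (5,7) g=2 f=13, (6,5) g=1 f=11, (6,7) g=1 f=13]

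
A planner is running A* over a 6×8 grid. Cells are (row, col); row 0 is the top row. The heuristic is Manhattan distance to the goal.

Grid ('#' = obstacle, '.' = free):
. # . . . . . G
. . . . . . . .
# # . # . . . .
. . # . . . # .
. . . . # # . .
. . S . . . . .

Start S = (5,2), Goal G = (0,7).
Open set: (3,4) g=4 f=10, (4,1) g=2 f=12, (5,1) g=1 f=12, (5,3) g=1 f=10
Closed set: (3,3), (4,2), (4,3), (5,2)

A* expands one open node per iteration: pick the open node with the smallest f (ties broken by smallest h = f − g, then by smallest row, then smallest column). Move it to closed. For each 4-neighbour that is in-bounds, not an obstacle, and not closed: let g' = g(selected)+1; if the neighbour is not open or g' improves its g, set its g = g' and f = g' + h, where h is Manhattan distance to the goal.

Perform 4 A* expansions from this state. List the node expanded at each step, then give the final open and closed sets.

step 1: expand (3,4) (f=10, h=6) → closed; open now [(2,4) g=5 f=10, (3,5) g=5 f=10, (4,1) g=2 f=12, (5,1) g=1 f=12, (5,3) g=1 f=10]
step 2: expand (2,4) (f=10, h=5) → closed; open now [(1,4) g=6 f=10, (2,5) g=6 f=10, (3,5) g=5 f=10, (4,1) g=2 f=12, (5,1) g=1 f=12, (5,3) g=1 f=10]
step 3: expand (1,4) (f=10, h=4) → closed; open now [(0,4) g=7 f=10, (1,3) g=7 f=12, (1,5) g=7 f=10, (2,5) g=6 f=10, (3,5) g=5 f=10, (4,1) g=2 f=12, (5,1) g=1 f=12, (5,3) g=1 f=10]
step 4: expand (0,4) (f=10, h=3) → closed; open now [(0,3) g=8 f=12, (0,5) g=8 f=10, (1,3) g=7 f=12, (1,5) g=7 f=10, (2,5) g=6 f=10, (3,5) g=5 f=10, (4,1) g=2 f=12, (5,1) g=1 f=12, (5,3) g=1 f=10]

order=[(3,4) → (2,4) → (1,4) → (0,4)]; open=[(0,3) g=8 f=12, (0,5) g=8 f=10, (1,3) g=7 f=12, (1,5) g=7 f=10, (2,5) g=6 f=10, (3,5) g=5 f=10, (4,1) g=2 f=12, (5,1) g=1 f=12, (5,3) g=1 f=10]; closed=[(0,4), (1,4), (2,4), (3,3), (3,4), (4,2), (4,3), (5,2)]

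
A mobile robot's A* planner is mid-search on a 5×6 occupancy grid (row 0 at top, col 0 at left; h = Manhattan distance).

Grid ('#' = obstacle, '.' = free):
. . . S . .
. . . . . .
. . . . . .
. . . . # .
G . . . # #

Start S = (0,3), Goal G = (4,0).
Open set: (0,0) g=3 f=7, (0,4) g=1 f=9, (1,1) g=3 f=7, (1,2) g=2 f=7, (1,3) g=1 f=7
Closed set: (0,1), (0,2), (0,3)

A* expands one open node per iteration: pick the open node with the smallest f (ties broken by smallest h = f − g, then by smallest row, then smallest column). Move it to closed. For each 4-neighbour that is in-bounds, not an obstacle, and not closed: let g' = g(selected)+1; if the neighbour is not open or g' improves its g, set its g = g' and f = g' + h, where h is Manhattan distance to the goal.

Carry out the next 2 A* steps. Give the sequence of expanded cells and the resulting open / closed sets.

step 1: expand (0,0) (f=7, h=4) → closed; open now [(0,4) g=1 f=9, (1,0) g=4 f=7, (1,1) g=3 f=7, (1,2) g=2 f=7, (1,3) g=1 f=7]
step 2: expand (1,0) (f=7, h=3) → closed; open now [(0,4) g=1 f=9, (1,1) g=3 f=7, (1,2) g=2 f=7, (1,3) g=1 f=7, (2,0) g=5 f=7]

order=[(0,0) → (1,0)]; open=[(0,4) g=1 f=9, (1,1) g=3 f=7, (1,2) g=2 f=7, (1,3) g=1 f=7, (2,0) g=5 f=7]; closed=[(0,0), (0,1), (0,2), (0,3), (1,0)]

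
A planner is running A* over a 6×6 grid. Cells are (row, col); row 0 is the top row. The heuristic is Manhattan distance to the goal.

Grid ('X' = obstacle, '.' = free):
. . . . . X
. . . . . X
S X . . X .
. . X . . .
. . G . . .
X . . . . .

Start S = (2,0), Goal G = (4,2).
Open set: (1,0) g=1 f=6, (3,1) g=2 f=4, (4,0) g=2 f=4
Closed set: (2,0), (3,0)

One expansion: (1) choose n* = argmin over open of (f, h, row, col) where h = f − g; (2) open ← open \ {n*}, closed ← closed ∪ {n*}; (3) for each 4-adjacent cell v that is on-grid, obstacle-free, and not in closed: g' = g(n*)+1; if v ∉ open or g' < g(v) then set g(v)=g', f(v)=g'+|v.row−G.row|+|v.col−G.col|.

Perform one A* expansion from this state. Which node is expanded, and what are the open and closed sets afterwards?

step 1: expand (3,1) (f=4, h=2) → closed; open now [(1,0) g=1 f=6, (4,0) g=2 f=4, (4,1) g=3 f=4]

expanded=(3,1); open=[(1,0) g=1 f=6, (4,0) g=2 f=4, (4,1) g=3 f=4]; closed=[(2,0), (3,0), (3,1)]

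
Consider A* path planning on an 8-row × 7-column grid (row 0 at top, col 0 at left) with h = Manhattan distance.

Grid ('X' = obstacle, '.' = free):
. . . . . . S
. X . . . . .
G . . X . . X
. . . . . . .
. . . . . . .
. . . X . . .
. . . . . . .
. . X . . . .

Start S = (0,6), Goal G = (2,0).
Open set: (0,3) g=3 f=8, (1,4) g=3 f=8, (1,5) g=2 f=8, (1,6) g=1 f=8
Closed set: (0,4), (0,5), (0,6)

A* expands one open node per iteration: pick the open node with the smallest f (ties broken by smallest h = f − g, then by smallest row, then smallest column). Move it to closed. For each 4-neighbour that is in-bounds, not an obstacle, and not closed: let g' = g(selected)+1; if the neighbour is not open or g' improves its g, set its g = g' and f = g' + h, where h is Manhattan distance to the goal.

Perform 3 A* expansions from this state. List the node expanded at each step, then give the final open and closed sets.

step 1: expand (0,3) (f=8, h=5) → closed; open now [(0,2) g=4 f=8, (1,3) g=4 f=8, (1,4) g=3 f=8, (1,5) g=2 f=8, (1,6) g=1 f=8]
step 2: expand (0,2) (f=8, h=4) → closed; open now [(0,1) g=5 f=8, (1,2) g=5 f=8, (1,3) g=4 f=8, (1,4) g=3 f=8, (1,5) g=2 f=8, (1,6) g=1 f=8]
step 3: expand (0,1) (f=8, h=3) → closed; open now [(0,0) g=6 f=8, (1,2) g=5 f=8, (1,3) g=4 f=8, (1,4) g=3 f=8, (1,5) g=2 f=8, (1,6) g=1 f=8]

order=[(0,3) → (0,2) → (0,1)]; open=[(0,0) g=6 f=8, (1,2) g=5 f=8, (1,3) g=4 f=8, (1,4) g=3 f=8, (1,5) g=2 f=8, (1,6) g=1 f=8]; closed=[(0,1), (0,2), (0,3), (0,4), (0,5), (0,6)]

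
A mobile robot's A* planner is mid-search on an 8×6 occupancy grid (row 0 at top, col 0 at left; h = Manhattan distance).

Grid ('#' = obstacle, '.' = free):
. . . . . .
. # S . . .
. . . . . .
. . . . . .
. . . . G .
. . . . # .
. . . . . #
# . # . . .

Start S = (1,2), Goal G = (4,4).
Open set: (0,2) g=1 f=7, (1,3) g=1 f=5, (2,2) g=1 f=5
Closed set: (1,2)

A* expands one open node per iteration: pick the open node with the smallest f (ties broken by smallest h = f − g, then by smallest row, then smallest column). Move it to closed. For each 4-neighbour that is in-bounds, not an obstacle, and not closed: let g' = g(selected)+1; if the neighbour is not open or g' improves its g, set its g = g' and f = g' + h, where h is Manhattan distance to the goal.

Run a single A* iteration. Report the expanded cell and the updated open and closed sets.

step 1: expand (1,3) (f=5, h=4) → closed; open now [(0,2) g=1 f=7, (0,3) g=2 f=7, (1,4) g=2 f=5, (2,2) g=1 f=5, (2,3) g=2 f=5]

expanded=(1,3); open=[(0,2) g=1 f=7, (0,3) g=2 f=7, (1,4) g=2 f=5, (2,2) g=1 f=5, (2,3) g=2 f=5]; closed=[(1,2), (1,3)]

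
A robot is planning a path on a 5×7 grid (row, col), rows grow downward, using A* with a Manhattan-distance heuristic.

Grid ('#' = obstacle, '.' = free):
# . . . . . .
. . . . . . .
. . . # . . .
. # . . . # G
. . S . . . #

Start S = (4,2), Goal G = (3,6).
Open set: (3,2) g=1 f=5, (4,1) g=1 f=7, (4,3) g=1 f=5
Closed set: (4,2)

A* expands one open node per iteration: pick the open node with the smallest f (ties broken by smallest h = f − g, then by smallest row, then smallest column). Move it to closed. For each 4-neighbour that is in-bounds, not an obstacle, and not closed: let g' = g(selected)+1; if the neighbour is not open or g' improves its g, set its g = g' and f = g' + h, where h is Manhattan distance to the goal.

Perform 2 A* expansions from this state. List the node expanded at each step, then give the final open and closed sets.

order=[(3,2) → (3,3)]; open=[(2,2) g=2 f=7, (3,4) g=3 f=5, (4,1) g=1 f=7, (4,3) g=1 f=5]; closed=[(3,2), (3,3), (4,2)]

step 1: expand (3,2) (f=5, h=4) → closed; open now [(2,2) g=2 f=7, (3,3) g=2 f=5, (4,1) g=1 f=7, (4,3) g=1 f=5]
step 2: expand (3,3) (f=5, h=3) → closed; open now [(2,2) g=2 f=7, (3,4) g=3 f=5, (4,1) g=1 f=7, (4,3) g=1 f=5]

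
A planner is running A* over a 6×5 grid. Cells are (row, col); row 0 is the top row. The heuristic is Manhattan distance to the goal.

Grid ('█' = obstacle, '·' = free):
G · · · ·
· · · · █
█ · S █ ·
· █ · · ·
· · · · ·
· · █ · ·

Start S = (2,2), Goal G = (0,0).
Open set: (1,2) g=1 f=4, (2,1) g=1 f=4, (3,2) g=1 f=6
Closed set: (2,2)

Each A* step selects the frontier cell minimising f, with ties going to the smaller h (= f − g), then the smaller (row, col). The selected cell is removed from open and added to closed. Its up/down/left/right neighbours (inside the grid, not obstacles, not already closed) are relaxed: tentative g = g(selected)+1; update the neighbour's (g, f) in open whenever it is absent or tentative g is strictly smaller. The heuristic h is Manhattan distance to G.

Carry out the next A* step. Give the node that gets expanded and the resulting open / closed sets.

step 1: expand (1,2) (f=4, h=3) → closed; open now [(0,2) g=2 f=4, (1,1) g=2 f=4, (1,3) g=2 f=6, (2,1) g=1 f=4, (3,2) g=1 f=6]

expanded=(1,2); open=[(0,2) g=2 f=4, (1,1) g=2 f=4, (1,3) g=2 f=6, (2,1) g=1 f=4, (3,2) g=1 f=6]; closed=[(1,2), (2,2)]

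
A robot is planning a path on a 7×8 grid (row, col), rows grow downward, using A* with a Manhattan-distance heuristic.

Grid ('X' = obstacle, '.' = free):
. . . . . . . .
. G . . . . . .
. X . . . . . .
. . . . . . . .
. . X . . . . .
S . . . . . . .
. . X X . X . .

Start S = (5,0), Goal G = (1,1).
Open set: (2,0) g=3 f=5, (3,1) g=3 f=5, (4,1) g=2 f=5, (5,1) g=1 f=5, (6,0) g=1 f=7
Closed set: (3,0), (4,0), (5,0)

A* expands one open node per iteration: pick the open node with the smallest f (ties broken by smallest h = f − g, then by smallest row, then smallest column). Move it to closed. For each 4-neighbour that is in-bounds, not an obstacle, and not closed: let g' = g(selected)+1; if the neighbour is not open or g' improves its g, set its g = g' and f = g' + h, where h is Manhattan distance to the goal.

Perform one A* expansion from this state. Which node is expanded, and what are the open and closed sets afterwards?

expanded=(2,0); open=[(1,0) g=4 f=5, (3,1) g=3 f=5, (4,1) g=2 f=5, (5,1) g=1 f=5, (6,0) g=1 f=7]; closed=[(2,0), (3,0), (4,0), (5,0)]

step 1: expand (2,0) (f=5, h=2) → closed; open now [(1,0) g=4 f=5, (3,1) g=3 f=5, (4,1) g=2 f=5, (5,1) g=1 f=5, (6,0) g=1 f=7]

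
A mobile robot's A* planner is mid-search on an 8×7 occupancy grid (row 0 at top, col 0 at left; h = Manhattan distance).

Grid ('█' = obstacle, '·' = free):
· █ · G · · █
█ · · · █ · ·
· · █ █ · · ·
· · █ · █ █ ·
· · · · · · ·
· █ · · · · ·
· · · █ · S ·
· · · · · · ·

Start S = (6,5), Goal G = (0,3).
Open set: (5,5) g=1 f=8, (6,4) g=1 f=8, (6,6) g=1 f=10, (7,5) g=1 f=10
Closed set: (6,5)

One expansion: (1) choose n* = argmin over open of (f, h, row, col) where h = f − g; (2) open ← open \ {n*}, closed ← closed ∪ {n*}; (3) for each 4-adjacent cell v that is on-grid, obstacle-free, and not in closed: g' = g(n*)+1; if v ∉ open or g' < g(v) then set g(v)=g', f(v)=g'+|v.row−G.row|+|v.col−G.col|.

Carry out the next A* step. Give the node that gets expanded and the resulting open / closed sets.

expanded=(5,5); open=[(4,5) g=2 f=8, (5,4) g=2 f=8, (5,6) g=2 f=10, (6,4) g=1 f=8, (6,6) g=1 f=10, (7,5) g=1 f=10]; closed=[(5,5), (6,5)]

step 1: expand (5,5) (f=8, h=7) → closed; open now [(4,5) g=2 f=8, (5,4) g=2 f=8, (5,6) g=2 f=10, (6,4) g=1 f=8, (6,6) g=1 f=10, (7,5) g=1 f=10]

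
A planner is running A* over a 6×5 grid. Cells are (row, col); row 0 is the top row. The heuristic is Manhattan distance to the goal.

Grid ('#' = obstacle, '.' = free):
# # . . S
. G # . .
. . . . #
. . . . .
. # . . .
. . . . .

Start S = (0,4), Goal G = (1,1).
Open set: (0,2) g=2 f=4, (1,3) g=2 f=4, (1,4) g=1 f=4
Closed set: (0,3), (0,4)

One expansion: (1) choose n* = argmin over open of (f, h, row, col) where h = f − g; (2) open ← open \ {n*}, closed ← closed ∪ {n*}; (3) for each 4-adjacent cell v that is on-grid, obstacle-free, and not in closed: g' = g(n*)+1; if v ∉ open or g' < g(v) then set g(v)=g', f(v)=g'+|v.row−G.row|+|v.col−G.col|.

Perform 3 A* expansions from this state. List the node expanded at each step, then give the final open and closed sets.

order=[(0,2) → (1,3) → (1,4)]; open=[(2,3) g=3 f=6]; closed=[(0,2), (0,3), (0,4), (1,3), (1,4)]

step 1: expand (0,2) (f=4, h=2) → closed; open now [(1,3) g=2 f=4, (1,4) g=1 f=4]
step 2: expand (1,3) (f=4, h=2) → closed; open now [(1,4) g=1 f=4, (2,3) g=3 f=6]
step 3: expand (1,4) (f=4, h=3) → closed; open now [(2,3) g=3 f=6]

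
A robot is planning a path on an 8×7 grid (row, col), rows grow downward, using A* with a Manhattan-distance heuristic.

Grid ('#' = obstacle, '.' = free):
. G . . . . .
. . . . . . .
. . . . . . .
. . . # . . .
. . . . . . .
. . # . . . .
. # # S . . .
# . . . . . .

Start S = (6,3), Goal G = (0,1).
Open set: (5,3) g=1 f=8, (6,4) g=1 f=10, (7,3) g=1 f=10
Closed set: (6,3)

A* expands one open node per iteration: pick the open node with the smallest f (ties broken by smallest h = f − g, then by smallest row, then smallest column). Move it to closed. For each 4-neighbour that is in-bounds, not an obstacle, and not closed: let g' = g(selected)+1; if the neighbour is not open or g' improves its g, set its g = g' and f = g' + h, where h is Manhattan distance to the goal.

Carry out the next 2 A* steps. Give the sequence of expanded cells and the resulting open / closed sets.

step 1: expand (5,3) (f=8, h=7) → closed; open now [(4,3) g=2 f=8, (5,4) g=2 f=10, (6,4) g=1 f=10, (7,3) g=1 f=10]
step 2: expand (4,3) (f=8, h=6) → closed; open now [(4,2) g=3 f=8, (4,4) g=3 f=10, (5,4) g=2 f=10, (6,4) g=1 f=10, (7,3) g=1 f=10]

order=[(5,3) → (4,3)]; open=[(4,2) g=3 f=8, (4,4) g=3 f=10, (5,4) g=2 f=10, (6,4) g=1 f=10, (7,3) g=1 f=10]; closed=[(4,3), (5,3), (6,3)]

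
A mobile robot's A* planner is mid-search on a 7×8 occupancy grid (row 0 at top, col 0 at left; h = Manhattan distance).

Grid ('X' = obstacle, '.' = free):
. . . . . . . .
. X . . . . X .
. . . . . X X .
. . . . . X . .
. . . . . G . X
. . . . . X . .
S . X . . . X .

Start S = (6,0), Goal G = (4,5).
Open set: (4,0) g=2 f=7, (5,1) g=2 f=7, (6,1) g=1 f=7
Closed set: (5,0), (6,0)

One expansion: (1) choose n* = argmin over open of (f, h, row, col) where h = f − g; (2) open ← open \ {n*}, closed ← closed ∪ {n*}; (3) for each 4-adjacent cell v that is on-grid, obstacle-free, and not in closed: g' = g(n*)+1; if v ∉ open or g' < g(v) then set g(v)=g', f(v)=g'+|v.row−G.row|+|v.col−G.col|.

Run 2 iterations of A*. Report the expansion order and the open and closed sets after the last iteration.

step 1: expand (4,0) (f=7, h=5) → closed; open now [(3,0) g=3 f=9, (4,1) g=3 f=7, (5,1) g=2 f=7, (6,1) g=1 f=7]
step 2: expand (4,1) (f=7, h=4) → closed; open now [(3,0) g=3 f=9, (3,1) g=4 f=9, (4,2) g=4 f=7, (5,1) g=2 f=7, (6,1) g=1 f=7]

order=[(4,0) → (4,1)]; open=[(3,0) g=3 f=9, (3,1) g=4 f=9, (4,2) g=4 f=7, (5,1) g=2 f=7, (6,1) g=1 f=7]; closed=[(4,0), (4,1), (5,0), (6,0)]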